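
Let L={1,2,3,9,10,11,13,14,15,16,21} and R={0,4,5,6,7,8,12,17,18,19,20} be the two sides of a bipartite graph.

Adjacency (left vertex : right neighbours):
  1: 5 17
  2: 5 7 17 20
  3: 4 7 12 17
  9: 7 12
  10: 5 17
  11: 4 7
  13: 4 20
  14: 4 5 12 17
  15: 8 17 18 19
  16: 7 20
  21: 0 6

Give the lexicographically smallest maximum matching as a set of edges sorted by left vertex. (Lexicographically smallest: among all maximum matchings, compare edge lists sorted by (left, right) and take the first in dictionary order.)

Lex-smallest maximum matching: {(1,5), (2,7), (3,4), (9,12), (10,17), (13,20), (15,8), (21,0)}

|M| = 8 (so the lex-smallest maximum matching has 8 edges)
process left vertices in ascending order; for each, take the smallest-labelled available neighbour that still permits 8 edges overall, or leave it unmatched if none does
lex-smallest matching: {1-5, 2-7, 3-4, 9-12, 10-17, 13-20, 15-8, 21-0}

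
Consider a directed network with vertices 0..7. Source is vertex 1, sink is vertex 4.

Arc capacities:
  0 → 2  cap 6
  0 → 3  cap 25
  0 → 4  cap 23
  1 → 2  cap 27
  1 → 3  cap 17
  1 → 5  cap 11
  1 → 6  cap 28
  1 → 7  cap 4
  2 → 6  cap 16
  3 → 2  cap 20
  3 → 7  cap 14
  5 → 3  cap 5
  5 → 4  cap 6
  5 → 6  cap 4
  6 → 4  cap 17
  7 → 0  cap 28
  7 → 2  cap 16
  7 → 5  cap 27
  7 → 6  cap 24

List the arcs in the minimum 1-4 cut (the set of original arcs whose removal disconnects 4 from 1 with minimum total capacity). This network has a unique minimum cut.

augment #1: 1→5→4 push 6
augment #2: 1→6→4 push 17
augment #3: 1→7→0→4 push 4
augment #4: 1→3→7→0→4 push 14
max flow = 41; residual-reachable set from 1 gives S-side
cut edges (S→T): {(1,7), (3,7), (5,4), (6,4)} total cap 41

Min-cut arcs: {(1,7), (3,7), (5,4), (6,4)} (total capacity 41)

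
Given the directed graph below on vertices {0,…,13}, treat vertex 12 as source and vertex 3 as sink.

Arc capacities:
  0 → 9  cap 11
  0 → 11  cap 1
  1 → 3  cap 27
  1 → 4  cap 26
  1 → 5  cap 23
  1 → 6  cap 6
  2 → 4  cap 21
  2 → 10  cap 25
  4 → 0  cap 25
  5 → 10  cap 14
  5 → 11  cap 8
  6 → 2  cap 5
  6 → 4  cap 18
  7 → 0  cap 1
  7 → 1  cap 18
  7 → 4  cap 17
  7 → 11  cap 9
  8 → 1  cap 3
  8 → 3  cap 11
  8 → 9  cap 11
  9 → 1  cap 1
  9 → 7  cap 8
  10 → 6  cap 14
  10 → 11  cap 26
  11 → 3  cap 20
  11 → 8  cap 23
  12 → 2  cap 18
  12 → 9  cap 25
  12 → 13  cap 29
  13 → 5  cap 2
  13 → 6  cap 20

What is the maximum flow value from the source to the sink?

augment #1: 12→9→1→3 bottleneck 1, total now 1
augment #2: 12→2→10→11→3 bottleneck 18, total now 19
augment #3: 12→9→7→1→3 bottleneck 8, total now 27
augment #4: 12→13→5→11→3 bottleneck 2, total now 29
augment #5: 12→13→6→2→10→11→8→3 bottleneck 5, total now 34
augment #6: 12→13→6→4→0→11→8→3 bottleneck 1, total now 35

Maximum flow value: 35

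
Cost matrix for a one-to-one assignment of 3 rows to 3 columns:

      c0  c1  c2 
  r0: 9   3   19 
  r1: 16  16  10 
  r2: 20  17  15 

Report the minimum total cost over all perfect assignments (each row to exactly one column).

Minimum assignment cost: 33

optimal assignment: row0→col1 (cost 3), row1→col2 (cost 10), row2→col0 (cost 20)
total = 3 + 10 + 20 = 33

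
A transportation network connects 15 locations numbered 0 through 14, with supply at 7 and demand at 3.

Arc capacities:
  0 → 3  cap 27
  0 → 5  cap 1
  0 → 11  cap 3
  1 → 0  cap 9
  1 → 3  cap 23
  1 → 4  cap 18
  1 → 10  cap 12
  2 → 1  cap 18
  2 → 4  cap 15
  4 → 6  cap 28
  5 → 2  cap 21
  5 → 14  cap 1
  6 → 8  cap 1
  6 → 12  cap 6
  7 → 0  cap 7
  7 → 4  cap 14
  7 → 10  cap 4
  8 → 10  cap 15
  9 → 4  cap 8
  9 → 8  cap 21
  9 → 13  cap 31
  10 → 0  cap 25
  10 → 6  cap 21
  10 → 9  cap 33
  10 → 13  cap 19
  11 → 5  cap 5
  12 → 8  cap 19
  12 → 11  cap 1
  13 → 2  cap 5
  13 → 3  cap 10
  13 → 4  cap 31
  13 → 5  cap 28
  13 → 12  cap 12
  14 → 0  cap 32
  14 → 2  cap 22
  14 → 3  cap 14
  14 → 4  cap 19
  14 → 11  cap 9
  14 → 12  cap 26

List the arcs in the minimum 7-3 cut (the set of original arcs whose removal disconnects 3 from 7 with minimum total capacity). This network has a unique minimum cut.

Min-cut arcs: {(6,8), (6,12), (7,0), (7,10)} (total capacity 18)

augment #1: 7→0→3 push 7
augment #2: 7→10→0→3 push 4
augment #3: 7→4→6→8→10→0→3 push 1
augment #4: 7→4→6→12→8→10→0→3 push 6
max flow = 18; residual-reachable set from 7 gives S-side
cut edges (S→T): {(6,8), (6,12), (7,0), (7,10)} total cap 18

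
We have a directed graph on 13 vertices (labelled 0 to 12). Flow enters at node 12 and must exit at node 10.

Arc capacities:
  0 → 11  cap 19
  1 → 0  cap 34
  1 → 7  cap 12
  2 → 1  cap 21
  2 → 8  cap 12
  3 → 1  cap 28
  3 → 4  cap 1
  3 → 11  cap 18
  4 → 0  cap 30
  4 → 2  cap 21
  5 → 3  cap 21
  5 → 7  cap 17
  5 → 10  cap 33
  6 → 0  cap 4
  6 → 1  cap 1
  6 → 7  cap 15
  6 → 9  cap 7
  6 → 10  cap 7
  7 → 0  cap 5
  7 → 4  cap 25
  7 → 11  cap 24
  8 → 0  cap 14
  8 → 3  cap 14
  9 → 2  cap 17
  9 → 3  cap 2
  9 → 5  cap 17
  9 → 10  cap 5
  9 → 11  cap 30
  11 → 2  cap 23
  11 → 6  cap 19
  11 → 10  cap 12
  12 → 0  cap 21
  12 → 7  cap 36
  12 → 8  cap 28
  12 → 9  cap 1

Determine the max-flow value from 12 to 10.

Maximum flow value: 27

augment #1: 12→9→10 bottleneck 1, total now 1
augment #2: 12→0→11→10 bottleneck 12, total now 13
augment #3: 12→0→11→6→10 bottleneck 7, total now 20
augment #4: 12→7→11→6→9→10 bottleneck 4, total now 24
augment #5: 12→7→11→6→9→5→10 bottleneck 3, total now 27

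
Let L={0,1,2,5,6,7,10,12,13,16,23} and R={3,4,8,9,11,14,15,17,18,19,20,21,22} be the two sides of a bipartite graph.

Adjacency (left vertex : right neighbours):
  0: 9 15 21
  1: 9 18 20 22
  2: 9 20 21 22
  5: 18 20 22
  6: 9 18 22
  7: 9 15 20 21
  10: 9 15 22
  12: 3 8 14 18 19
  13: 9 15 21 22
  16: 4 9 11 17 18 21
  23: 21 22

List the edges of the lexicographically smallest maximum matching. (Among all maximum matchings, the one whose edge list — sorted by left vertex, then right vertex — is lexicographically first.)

|M| = 8 (so the lex-smallest maximum matching has 8 edges)
process left vertices in ascending order; for each, take the smallest-labelled available neighbour that still permits 8 edges overall, or leave it unmatched if none does
lex-smallest matching: {0-9, 1-18, 2-20, 5-22, 7-15, 12-3, 13-21, 16-4}

Lex-smallest maximum matching: {(0,9), (1,18), (2,20), (5,22), (7,15), (12,3), (13,21), (16,4)}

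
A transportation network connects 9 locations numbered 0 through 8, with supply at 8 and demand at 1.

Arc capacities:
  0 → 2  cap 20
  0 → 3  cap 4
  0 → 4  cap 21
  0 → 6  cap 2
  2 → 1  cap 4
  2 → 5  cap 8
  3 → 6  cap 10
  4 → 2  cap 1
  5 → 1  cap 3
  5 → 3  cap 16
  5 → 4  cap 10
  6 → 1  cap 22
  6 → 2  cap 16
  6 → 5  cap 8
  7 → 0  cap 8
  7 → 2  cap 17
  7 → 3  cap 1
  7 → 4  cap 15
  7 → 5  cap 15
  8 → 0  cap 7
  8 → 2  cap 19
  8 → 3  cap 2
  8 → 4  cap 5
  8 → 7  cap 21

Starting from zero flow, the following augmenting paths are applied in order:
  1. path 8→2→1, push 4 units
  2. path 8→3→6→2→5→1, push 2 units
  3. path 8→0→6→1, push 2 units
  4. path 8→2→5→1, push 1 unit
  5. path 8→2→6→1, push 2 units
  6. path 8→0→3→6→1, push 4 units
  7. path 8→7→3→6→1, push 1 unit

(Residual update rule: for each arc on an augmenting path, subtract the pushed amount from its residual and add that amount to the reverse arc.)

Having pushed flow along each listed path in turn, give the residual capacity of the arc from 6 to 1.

Residual capacity of (6,1): 13

after path 1 (8→2→1, push 4): res(6,1)=22
after path 2 (8→3→6→2→5→1, push 2): res(6,1)=22
after path 3 (8→0→6→1, push 2): res(6,1)=20
after path 4 (8→2→5→1, push 1): res(6,1)=20
after path 5 (8→2→6→1, push 2): res(6,1)=18
after path 6 (8→0→3→6→1, push 4): res(6,1)=14
after path 7 (8→7→3→6→1, push 1): res(6,1)=13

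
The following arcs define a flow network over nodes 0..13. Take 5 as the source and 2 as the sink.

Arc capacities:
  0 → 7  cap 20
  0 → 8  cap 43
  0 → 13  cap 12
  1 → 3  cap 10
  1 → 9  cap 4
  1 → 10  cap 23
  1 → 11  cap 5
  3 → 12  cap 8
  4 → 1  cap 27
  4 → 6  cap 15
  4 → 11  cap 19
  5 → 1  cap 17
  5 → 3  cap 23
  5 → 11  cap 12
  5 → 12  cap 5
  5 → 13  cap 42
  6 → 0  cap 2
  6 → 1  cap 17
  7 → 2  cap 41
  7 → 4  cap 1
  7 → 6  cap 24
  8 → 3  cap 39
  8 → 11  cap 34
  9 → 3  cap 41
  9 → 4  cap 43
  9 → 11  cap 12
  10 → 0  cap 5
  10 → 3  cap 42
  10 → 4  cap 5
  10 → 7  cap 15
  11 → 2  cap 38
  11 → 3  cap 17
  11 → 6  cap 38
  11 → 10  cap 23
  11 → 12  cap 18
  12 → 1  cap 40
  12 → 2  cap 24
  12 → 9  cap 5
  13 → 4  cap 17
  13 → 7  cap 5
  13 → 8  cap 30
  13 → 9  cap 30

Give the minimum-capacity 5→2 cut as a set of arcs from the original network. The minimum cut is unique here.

Min-cut arcs: {(3,12), (5,1), (5,11), (5,12), (5,13)} (total capacity 84)

augment #1: 5→11→2 push 12
augment #2: 5→12→2 push 5
augment #3: 5→1→11→2 push 5
augment #4: 5→3→12→2 push 8
augment #5: 5→13→7→2 push 5
augment #6: 5→1→9→11→2 push 4
augment #7: 5→1→10→7→2 push 8
augment #8: 5→13→4→11→2 push 17
augment #9: 5→13→8→11→12→2 push 11
augment #10: 5→13→8→11→10→7→2 push 7
augment #11: 5→13→8→11→6→0→7→2 push 2
max flow = 84; residual-reachable set from 5 gives S-side
cut edges (S→T): {(3,12), (5,1), (5,11), (5,12), (5,13)} total cap 84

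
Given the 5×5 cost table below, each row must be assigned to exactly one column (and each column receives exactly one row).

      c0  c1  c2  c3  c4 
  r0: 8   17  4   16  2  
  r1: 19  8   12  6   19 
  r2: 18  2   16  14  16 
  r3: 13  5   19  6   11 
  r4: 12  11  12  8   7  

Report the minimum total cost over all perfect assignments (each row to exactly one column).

optimal assignment: row0→col2 (cost 4), row1→col3 (cost 6), row2→col1 (cost 2), row3→col0 (cost 13), row4→col4 (cost 7)
total = 4 + 6 + 2 + 13 + 7 = 32

Minimum assignment cost: 32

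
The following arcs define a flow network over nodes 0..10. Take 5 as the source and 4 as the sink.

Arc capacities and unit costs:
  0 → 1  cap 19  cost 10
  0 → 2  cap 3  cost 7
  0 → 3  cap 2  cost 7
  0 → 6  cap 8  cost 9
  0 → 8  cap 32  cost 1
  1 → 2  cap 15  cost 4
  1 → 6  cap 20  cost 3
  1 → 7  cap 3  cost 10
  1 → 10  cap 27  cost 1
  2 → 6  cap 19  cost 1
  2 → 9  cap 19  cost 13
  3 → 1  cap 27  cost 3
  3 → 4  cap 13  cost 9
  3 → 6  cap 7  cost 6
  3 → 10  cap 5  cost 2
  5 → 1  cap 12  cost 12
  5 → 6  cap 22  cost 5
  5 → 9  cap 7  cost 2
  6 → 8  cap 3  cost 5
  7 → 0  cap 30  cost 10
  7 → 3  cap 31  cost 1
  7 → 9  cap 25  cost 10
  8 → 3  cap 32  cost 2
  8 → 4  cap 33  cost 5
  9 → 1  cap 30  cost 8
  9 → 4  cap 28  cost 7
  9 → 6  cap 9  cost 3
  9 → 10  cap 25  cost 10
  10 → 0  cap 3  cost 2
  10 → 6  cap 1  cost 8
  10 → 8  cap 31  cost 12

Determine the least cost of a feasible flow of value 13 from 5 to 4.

shortest-cost path #1: 5→9→4 push 7 @ unit cost 9 (adds 63)
shortest-cost path #2: 5→6→8→4 push 3 @ unit cost 15 (adds 45)
shortest-cost path #3: 5→1→10→0→8→4 push 3 @ unit cost 21 (adds 63)
total cost = 171

Minimum cost for 13 units: 171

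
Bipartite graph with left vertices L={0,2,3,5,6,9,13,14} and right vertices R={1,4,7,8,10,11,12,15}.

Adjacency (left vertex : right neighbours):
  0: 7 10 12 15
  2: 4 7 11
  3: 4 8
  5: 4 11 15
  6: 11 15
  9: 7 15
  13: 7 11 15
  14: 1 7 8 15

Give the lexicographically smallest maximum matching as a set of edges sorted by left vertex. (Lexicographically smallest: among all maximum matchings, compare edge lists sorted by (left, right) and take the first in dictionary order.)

|M| = 7 (so the lex-smallest maximum matching has 7 edges)
process left vertices in ascending order; for each, take the smallest-labelled available neighbour that still permits 7 edges overall, or leave it unmatched if none does
lex-smallest matching: {0-10, 2-4, 3-8, 5-11, 6-15, 9-7, 14-1}

Lex-smallest maximum matching: {(0,10), (2,4), (3,8), (5,11), (6,15), (9,7), (14,1)}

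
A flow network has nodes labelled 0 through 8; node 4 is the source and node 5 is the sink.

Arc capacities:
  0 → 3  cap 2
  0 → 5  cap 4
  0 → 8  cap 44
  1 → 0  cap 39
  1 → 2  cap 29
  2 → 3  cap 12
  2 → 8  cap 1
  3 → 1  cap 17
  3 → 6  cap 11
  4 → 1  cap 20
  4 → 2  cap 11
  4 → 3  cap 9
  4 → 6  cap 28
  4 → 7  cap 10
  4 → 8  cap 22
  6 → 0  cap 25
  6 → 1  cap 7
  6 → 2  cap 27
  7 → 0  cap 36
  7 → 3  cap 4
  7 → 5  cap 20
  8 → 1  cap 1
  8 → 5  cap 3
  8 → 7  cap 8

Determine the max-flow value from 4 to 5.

Maximum flow value: 25

augment #1: 4→7→5 bottleneck 10, total now 10
augment #2: 4→8→5 bottleneck 3, total now 13
augment #3: 4→1→0→5 bottleneck 4, total now 17
augment #4: 4→8→7→5 bottleneck 8, total now 25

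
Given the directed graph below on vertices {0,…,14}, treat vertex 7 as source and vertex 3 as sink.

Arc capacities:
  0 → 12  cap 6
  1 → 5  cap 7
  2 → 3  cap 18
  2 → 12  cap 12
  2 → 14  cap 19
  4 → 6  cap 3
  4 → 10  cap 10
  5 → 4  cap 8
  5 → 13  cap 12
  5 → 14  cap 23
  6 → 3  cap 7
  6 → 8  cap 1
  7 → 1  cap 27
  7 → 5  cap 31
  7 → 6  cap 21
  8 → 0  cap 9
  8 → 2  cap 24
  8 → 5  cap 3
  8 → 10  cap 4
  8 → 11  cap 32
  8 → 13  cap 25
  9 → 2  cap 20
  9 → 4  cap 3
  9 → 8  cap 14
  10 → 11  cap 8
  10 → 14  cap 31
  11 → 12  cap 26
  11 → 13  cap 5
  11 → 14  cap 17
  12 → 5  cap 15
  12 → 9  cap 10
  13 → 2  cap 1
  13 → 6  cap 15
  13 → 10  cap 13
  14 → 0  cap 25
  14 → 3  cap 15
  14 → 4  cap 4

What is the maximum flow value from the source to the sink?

Maximum flow value: 34

augment #1: 7→6→3 bottleneck 7, total now 7
augment #2: 7→5→14→3 bottleneck 15, total now 22
augment #3: 7→5→13→2→3 bottleneck 1, total now 23
augment #4: 7→6→8→2→3 bottleneck 1, total now 24
augment #5: 7→5→14→0→12→9→2→3 bottleneck 6, total now 30
augment #6: 7→5→4→10→11→12→9→2→3 bottleneck 4, total now 34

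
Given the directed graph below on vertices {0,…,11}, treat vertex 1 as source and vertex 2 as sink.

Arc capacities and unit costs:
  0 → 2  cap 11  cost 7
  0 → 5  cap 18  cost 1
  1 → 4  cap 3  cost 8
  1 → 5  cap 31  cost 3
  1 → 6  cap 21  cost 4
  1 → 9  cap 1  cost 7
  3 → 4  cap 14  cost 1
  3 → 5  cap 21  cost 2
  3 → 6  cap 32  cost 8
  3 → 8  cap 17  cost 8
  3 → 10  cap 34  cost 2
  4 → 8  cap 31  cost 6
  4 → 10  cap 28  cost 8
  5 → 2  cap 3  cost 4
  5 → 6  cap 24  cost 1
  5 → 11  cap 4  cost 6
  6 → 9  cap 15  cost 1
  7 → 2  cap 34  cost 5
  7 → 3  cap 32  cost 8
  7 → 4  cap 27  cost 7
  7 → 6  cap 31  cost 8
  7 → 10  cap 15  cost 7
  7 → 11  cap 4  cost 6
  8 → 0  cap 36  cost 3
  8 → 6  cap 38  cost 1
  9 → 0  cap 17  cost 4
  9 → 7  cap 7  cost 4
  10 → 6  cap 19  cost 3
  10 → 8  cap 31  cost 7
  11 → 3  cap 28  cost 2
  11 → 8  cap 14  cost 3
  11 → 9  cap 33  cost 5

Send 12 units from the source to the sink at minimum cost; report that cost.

shortest-cost path #1: 1→5→2 push 3 @ unit cost 7 (adds 21)
shortest-cost path #2: 1→6→9→7→2 push 7 @ unit cost 14 (adds 98)
shortest-cost path #3: 1→6→9→0→2 push 2 @ unit cost 16 (adds 32)
total cost = 151

Minimum cost for 12 units: 151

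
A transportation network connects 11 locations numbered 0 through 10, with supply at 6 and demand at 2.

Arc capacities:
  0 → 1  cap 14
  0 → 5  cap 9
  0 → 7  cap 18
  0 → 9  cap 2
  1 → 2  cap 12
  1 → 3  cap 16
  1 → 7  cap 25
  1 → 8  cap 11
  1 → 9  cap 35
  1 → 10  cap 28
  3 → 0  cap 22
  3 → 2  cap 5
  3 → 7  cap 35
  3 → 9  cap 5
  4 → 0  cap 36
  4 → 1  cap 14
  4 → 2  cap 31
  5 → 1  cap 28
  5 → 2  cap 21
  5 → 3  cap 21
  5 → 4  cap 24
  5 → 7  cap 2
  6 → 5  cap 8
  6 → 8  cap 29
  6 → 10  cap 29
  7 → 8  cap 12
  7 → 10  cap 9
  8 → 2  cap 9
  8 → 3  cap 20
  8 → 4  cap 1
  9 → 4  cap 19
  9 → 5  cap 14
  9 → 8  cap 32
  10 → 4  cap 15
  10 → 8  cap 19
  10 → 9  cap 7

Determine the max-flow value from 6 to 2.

Maximum flow value: 60

augment #1: 6→5→2 bottleneck 8, total now 8
augment #2: 6→8→2 bottleneck 9, total now 17
augment #3: 6→8→3→2 bottleneck 5, total now 22
augment #4: 6→8→4→2 bottleneck 1, total now 23
augment #5: 6→10→4→2 bottleneck 15, total now 38
augment #6: 6→10→9→4→2 bottleneck 7, total now 45
augment #7: 6→8→3→0→1→2 bottleneck 12, total now 57
augment #8: 6→8→3→0→5→2 bottleneck 2, total now 59
augment #9: 6→10→8→3→0→5→2 bottleneck 1, total now 60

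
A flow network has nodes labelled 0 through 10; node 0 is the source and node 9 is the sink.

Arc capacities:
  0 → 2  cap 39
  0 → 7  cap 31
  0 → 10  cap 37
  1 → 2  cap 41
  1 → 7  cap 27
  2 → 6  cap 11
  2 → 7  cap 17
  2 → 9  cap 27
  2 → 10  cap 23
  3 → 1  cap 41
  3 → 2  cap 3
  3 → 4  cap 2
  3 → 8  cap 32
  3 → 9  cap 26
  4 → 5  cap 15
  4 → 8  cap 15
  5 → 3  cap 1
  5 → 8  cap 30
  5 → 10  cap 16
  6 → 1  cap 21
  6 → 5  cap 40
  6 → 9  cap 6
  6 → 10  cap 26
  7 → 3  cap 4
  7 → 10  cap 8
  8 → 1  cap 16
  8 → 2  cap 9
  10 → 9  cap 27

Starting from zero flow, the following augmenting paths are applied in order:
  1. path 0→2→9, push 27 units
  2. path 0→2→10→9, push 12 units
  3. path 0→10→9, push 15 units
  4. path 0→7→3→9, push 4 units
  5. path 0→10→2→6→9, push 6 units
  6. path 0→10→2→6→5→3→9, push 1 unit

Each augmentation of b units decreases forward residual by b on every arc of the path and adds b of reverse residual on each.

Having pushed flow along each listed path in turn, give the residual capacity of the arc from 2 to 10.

after path 1 (0→2→9, push 27): res(2,10)=23
after path 2 (0→2→10→9, push 12): res(2,10)=11
after path 3 (0→10→9, push 15): res(2,10)=11
after path 4 (0→7→3→9, push 4): res(2,10)=11
after path 5 (0→10→2→6→9, push 6): res(2,10)=17
after path 6 (0→10→2→6→5→3→9, push 1): res(2,10)=18

Residual capacity of (2,10): 18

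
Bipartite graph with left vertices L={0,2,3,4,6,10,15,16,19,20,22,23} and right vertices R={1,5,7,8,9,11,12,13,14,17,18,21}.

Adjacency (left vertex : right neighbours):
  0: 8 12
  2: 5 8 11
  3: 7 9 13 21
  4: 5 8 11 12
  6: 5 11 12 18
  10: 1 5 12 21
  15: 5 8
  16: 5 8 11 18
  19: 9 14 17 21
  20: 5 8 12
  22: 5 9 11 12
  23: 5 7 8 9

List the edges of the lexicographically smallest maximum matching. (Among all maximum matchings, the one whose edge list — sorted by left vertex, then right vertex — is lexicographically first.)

Lex-smallest maximum matching: {(0,8), (2,5), (3,13), (4,11), (6,12), (10,1), (16,18), (19,14), (22,9), (23,7)}

|M| = 10 (so the lex-smallest maximum matching has 10 edges)
process left vertices in ascending order; for each, take the smallest-labelled available neighbour that still permits 10 edges overall, or leave it unmatched if none does
lex-smallest matching: {0-8, 2-5, 3-13, 4-11, 6-12, 10-1, 16-18, 19-14, 22-9, 23-7}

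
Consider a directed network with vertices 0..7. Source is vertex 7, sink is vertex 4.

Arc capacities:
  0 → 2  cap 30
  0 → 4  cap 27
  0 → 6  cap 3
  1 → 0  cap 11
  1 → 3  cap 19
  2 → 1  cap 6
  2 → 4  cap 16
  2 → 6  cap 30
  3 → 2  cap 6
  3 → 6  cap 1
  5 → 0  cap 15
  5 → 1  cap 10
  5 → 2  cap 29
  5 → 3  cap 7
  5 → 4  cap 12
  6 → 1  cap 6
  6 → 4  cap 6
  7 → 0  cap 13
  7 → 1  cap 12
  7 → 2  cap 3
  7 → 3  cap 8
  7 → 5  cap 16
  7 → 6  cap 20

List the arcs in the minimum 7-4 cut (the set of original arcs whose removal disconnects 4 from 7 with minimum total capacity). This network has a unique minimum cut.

Min-cut arcs: {(1,0), (3,2), (6,4), (7,0), (7,2), (7,5)} (total capacity 55)

augment #1: 7→0→4 push 13
augment #2: 7→2→4 push 3
augment #3: 7→5→4 push 12
augment #4: 7→6→4 push 6
augment #5: 7→1→0→4 push 11
augment #6: 7→3→2→4 push 6
augment #7: 7→5→0→4 push 3
augment #8: 7→5→2→4 push 1
max flow = 55; residual-reachable set from 7 gives S-side
cut edges (S→T): {(1,0), (3,2), (6,4), (7,0), (7,2), (7,5)} total cap 55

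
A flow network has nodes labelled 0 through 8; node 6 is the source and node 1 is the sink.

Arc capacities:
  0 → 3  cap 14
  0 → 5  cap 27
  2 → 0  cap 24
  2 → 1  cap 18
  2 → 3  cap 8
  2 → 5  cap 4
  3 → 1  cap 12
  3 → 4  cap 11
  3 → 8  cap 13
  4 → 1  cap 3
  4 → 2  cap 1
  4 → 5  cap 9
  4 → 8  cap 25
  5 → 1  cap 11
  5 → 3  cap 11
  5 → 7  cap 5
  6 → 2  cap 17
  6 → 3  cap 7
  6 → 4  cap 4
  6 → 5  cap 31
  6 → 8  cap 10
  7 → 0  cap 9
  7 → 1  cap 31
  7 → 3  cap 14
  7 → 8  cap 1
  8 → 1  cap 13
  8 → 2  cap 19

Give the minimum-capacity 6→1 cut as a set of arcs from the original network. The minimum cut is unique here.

augment #1: 6→2→1 push 17
augment #2: 6→3→1 push 7
augment #3: 6→4→1 push 3
augment #4: 6→5→1 push 11
augment #5: 6→8→1 push 10
augment #6: 6→4→2→1 push 1
augment #7: 6→5→3→1 push 5
augment #8: 6→5→7→1 push 5
augment #9: 6→5→3→8→1 push 3
max flow = 62; residual-reachable set from 6 gives S-side
cut edges (S→T): {(2,1), (3,1), (4,1), (5,1), (5,7), (8,1)} total cap 62

Min-cut arcs: {(2,1), (3,1), (4,1), (5,1), (5,7), (8,1)} (total capacity 62)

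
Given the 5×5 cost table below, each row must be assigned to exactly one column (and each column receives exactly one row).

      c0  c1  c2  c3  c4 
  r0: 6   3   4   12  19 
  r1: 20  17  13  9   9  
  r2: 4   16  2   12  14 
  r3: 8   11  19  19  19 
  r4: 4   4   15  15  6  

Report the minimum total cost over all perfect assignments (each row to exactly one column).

Minimum assignment cost: 28

optimal assignment: row0→col1 (cost 3), row1→col3 (cost 9), row2→col2 (cost 2), row3→col0 (cost 8), row4→col4 (cost 6)
total = 3 + 9 + 2 + 8 + 6 = 28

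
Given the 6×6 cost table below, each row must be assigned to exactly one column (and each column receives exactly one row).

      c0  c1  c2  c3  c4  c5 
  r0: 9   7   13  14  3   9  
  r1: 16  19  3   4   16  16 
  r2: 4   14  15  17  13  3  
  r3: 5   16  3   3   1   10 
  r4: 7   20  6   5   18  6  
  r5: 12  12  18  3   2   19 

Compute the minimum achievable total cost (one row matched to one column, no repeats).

Minimum assignment cost: 24

one of 2 optimal assignments: row0→col1 (cost 7), row1→col2 (cost 3), row2→col0 (cost 4), row3→col4 (cost 1), row4→col5 (cost 6), row5→col3 (cost 3)
total = 7 + 3 + 4 + 1 + 6 + 3 = 24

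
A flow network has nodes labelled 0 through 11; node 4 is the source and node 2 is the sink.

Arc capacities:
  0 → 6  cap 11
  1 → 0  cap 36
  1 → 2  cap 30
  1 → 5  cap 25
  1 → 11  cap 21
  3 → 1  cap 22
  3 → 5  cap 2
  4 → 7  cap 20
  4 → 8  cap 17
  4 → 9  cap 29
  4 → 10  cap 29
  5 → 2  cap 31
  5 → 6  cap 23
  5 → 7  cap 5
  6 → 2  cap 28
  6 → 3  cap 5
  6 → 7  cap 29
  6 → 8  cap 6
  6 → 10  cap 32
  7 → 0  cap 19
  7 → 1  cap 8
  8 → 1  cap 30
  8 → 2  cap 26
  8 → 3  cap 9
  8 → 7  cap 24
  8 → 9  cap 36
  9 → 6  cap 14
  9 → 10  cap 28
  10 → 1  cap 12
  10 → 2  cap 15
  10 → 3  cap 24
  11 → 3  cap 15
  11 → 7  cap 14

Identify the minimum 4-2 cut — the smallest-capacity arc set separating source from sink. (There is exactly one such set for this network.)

augment #1: 4→8→2 push 17
augment #2: 4→10→2 push 15
augment #3: 4→7→1→2 push 8
augment #4: 4→9→6→2 push 14
augment #5: 4→10→1→2 push 12
augment #6: 4→7→0→6→2 push 11
augment #7: 4→10→3→1→2 push 2
augment #8: 4→9→10→3→1→2 push 8
augment #9: 4→9→10→3→5→2 push 2
augment #10: 4→9→10→3→1→5→2 push 5
max flow = 94; residual-reachable set from 4 gives S-side
cut edges (S→T): {(0,6), (4,8), (4,9), (4,10), (7,1)} total cap 94

Min-cut arcs: {(0,6), (4,8), (4,9), (4,10), (7,1)} (total capacity 94)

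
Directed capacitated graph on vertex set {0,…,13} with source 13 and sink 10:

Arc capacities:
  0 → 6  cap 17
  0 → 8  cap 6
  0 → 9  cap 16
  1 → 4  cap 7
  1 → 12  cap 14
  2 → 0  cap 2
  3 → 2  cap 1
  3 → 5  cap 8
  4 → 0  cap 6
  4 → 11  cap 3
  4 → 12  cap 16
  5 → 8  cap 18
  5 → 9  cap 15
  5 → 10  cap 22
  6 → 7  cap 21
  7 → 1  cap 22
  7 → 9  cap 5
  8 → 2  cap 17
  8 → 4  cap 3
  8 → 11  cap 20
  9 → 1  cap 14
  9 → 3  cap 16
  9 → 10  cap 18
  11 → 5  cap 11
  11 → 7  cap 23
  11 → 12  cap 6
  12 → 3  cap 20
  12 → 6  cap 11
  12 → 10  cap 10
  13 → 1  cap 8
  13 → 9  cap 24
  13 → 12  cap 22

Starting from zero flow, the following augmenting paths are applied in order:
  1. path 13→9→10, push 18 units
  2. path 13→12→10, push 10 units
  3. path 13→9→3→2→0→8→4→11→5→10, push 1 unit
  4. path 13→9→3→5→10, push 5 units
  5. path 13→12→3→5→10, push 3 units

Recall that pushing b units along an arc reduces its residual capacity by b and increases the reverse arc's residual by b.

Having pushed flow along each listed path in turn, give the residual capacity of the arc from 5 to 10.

after path 1 (13→9→10, push 18): res(5,10)=22
after path 2 (13→12→10, push 10): res(5,10)=22
after path 3 (13→9→3→2→0→8→4→11→5→10, push 1): res(5,10)=21
after path 4 (13→9→3→5→10, push 5): res(5,10)=16
after path 5 (13→12→3→5→10, push 3): res(5,10)=13

Residual capacity of (5,10): 13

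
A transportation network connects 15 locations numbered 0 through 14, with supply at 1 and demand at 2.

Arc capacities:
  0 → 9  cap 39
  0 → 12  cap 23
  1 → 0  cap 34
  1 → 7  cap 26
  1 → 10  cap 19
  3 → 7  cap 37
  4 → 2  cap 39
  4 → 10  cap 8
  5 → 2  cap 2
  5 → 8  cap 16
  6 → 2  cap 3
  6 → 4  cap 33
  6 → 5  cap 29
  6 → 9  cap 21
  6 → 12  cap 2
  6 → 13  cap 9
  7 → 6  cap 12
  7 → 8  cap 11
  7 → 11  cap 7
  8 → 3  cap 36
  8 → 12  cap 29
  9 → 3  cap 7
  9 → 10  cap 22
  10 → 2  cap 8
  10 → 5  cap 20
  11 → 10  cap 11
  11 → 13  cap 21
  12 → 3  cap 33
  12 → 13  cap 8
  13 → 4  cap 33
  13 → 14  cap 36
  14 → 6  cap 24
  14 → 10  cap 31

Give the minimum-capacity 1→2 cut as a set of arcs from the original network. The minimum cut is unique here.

augment #1: 1→10→2 push 8
augment #2: 1→7→6→2 push 3
augment #3: 1→10→5→2 push 2
augment #4: 1→7→6→4→2 push 9
augment #5: 1→0→12→13→4→2 push 8
augment #6: 1→7→11→13→4→2 push 7
max flow = 37; residual-reachable set from 1 gives S-side
cut edges (S→T): {(5,2), (7,6), (7,11), (10,2), (12,13)} total cap 37

Min-cut arcs: {(5,2), (7,6), (7,11), (10,2), (12,13)} (total capacity 37)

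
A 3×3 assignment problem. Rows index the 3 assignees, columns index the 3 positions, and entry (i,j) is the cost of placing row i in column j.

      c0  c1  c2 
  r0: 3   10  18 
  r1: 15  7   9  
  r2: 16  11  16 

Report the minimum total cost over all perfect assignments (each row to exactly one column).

Minimum assignment cost: 23

optimal assignment: row0→col0 (cost 3), row1→col2 (cost 9), row2→col1 (cost 11)
total = 3 + 9 + 11 = 23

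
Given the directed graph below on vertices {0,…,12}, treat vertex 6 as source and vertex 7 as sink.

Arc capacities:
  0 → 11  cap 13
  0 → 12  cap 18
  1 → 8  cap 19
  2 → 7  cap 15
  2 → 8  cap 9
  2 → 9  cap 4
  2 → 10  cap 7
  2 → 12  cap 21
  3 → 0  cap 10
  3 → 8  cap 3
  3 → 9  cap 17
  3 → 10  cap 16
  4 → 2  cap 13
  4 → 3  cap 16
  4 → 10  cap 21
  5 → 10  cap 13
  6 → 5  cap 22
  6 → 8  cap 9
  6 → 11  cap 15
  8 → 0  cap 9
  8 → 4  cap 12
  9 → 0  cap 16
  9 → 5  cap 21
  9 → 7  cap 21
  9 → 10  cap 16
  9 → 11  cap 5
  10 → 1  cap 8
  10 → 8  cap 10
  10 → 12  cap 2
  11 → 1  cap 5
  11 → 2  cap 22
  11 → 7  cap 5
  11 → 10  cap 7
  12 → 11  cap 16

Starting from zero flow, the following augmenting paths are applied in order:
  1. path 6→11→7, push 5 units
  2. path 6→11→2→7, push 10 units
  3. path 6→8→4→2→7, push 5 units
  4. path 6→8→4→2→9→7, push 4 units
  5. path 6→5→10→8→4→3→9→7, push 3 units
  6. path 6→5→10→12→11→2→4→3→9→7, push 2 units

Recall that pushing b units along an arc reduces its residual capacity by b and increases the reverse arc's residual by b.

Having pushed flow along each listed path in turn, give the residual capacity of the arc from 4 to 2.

after path 1 (6→11→7, push 5): res(4,2)=13
after path 2 (6→11→2→7, push 10): res(4,2)=13
after path 3 (6→8→4→2→7, push 5): res(4,2)=8
after path 4 (6→8→4→2→9→7, push 4): res(4,2)=4
after path 5 (6→5→10→8→4→3→9→7, push 3): res(4,2)=4
after path 6 (6→5→10→12→11→2→4→3→9→7, push 2): res(4,2)=6

Residual capacity of (4,2): 6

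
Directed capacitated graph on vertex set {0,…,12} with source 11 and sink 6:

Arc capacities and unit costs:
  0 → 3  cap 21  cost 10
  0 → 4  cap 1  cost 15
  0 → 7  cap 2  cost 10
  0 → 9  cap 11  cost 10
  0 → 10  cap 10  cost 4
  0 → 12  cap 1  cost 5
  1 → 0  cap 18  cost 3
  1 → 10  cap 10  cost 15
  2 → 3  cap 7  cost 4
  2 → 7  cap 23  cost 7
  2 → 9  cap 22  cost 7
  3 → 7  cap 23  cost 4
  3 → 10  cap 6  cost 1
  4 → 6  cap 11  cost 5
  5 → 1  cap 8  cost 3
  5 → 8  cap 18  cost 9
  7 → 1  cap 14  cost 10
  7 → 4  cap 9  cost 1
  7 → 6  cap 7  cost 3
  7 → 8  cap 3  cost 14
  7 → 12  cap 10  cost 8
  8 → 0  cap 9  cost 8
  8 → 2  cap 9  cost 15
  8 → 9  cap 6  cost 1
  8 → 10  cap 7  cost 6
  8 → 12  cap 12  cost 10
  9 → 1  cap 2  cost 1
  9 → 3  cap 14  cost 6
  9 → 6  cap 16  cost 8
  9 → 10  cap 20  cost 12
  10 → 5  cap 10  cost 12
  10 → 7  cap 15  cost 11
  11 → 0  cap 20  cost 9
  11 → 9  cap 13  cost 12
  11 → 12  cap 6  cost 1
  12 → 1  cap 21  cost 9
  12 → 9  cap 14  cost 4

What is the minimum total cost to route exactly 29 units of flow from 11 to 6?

shortest-cost path #1: 11→12→9→6 push 6 @ unit cost 13 (adds 78)
shortest-cost path #2: 11→9→6 push 10 @ unit cost 20 (adds 200)
shortest-cost path #3: 11→0→7→6 push 2 @ unit cost 22 (adds 44)
shortest-cost path #4: 11→9→3→7→6 push 3 @ unit cost 25 (adds 75)
shortest-cost path #5: 11→0→3→7→6 push 2 @ unit cost 26 (adds 52)
shortest-cost path #6: 11→0→4→6 push 1 @ unit cost 29 (adds 29)
shortest-cost path #7: 11→0→3→7→4→6 push 5 @ unit cost 29 (adds 145)
total cost = 623

Minimum cost for 29 units: 623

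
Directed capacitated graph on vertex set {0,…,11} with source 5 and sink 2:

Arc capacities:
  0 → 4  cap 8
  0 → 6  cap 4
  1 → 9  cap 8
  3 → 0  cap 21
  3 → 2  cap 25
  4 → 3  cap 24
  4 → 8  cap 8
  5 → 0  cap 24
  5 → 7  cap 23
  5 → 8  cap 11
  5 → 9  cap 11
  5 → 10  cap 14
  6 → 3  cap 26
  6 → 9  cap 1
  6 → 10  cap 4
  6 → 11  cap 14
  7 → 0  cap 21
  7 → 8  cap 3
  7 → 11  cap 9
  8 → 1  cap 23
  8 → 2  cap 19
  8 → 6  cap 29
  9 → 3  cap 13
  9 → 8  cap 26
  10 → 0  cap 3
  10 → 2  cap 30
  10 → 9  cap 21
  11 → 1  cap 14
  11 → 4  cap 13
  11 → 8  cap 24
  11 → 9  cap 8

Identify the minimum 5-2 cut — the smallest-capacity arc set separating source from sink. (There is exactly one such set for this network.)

Min-cut arcs: {(0,4), (0,6), (5,8), (5,9), (5,10), (7,8), (7,11)} (total capacity 60)

augment #1: 5→8→2 push 11
augment #2: 5→10→2 push 14
augment #3: 5→7→8→2 push 3
augment #4: 5→9→3→2 push 11
augment #5: 5→0→4→3→2 push 8
augment #6: 5→0→6→3→2 push 4
augment #7: 5→7→11→8→2 push 5
augment #8: 5→7→11→4→3→2 push 2
augment #9: 5→7→11→8→6→10→2 push 2
max flow = 60; residual-reachable set from 5 gives S-side
cut edges (S→T): {(0,4), (0,6), (5,8), (5,9), (5,10), (7,8), (7,11)} total cap 60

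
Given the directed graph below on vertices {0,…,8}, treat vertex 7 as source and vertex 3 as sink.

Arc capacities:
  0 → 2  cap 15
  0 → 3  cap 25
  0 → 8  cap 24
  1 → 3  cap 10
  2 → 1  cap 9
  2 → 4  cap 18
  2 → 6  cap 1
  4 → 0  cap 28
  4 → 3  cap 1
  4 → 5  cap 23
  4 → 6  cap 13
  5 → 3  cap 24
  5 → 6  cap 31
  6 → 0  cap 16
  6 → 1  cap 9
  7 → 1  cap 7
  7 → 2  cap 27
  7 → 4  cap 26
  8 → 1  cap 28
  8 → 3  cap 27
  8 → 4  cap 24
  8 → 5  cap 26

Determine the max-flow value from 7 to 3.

augment #1: 7→1→3 bottleneck 7, total now 7
augment #2: 7→4→3 bottleneck 1, total now 8
augment #3: 7→2→1→3 bottleneck 3, total now 11
augment #4: 7→4→0→3 bottleneck 25, total now 36
augment #5: 7→2→4→5→3 bottleneck 18, total now 54
augment #6: 7→2→6→0→8→3 bottleneck 1, total now 55

Maximum flow value: 55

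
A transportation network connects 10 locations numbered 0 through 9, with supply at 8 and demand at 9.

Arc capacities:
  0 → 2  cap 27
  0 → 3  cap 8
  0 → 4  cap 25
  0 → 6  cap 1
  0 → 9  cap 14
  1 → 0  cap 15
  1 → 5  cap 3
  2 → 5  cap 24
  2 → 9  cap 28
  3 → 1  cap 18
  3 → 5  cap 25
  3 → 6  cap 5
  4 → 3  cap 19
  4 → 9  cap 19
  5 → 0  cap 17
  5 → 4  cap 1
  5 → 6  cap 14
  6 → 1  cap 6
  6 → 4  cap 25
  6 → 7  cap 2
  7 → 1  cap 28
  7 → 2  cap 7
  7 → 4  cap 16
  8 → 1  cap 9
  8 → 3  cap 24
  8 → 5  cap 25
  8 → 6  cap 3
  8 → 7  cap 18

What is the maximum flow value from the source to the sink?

augment #1: 8→1→0→9 bottleneck 9, total now 9
augment #2: 8→5→0→9 bottleneck 5, total now 14
augment #3: 8→5→4→9 bottleneck 1, total now 15
augment #4: 8→6→4→9 bottleneck 3, total now 18
augment #5: 8→7→2→9 bottleneck 7, total now 25
augment #6: 8→7→4→9 bottleneck 11, total now 36
augment #7: 8→3→6→4→9 bottleneck 4, total now 40
augment #8: 8→5→0→2→9 bottleneck 12, total now 52
augment #9: 8→3→1→0→2→9 bottleneck 6, total now 58

Maximum flow value: 58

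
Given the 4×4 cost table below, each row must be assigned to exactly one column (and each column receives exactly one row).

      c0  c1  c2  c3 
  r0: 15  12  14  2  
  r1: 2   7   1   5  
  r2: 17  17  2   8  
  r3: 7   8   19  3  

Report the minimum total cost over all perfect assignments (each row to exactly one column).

optimal assignment: row0→col3 (cost 2), row1→col0 (cost 2), row2→col2 (cost 2), row3→col1 (cost 8)
total = 2 + 2 + 2 + 8 = 14

Minimum assignment cost: 14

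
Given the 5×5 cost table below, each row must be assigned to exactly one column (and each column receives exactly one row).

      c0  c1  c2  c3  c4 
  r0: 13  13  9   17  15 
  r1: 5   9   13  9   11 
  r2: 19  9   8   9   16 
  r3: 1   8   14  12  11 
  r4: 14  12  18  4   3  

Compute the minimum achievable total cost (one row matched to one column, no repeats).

one of 2 optimal assignments: row0→col2 (cost 9), row1→col1 (cost 9), row2→col3 (cost 9), row3→col0 (cost 1), row4→col4 (cost 3)
total = 9 + 9 + 9 + 1 + 3 = 31

Minimum assignment cost: 31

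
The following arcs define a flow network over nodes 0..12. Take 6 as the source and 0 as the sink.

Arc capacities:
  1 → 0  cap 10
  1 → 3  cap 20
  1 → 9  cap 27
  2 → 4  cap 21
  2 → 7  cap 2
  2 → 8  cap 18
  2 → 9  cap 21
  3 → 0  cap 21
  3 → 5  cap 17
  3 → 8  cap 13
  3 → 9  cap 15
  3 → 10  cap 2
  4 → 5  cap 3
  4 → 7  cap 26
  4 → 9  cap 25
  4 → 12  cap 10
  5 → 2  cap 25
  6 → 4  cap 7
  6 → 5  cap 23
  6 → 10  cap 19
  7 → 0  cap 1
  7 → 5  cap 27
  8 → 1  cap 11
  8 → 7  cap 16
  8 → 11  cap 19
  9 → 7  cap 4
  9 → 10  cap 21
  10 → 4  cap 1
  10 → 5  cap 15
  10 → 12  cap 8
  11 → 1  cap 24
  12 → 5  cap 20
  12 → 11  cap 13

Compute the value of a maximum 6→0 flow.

augment #1: 6→4→7→0 bottleneck 1, total now 1
augment #2: 6→4→12→11→1→0 bottleneck 6, total now 7
augment #3: 6→5→2→8→1→0 bottleneck 4, total now 11
augment #4: 6→5→2→8→1→3→0 bottleneck 7, total now 18
augment #5: 6→10→12→11→1→3→0 bottleneck 7, total now 25
augment #6: 6→5→2→8→11→1→3→0 bottleneck 6, total now 31

Maximum flow value: 31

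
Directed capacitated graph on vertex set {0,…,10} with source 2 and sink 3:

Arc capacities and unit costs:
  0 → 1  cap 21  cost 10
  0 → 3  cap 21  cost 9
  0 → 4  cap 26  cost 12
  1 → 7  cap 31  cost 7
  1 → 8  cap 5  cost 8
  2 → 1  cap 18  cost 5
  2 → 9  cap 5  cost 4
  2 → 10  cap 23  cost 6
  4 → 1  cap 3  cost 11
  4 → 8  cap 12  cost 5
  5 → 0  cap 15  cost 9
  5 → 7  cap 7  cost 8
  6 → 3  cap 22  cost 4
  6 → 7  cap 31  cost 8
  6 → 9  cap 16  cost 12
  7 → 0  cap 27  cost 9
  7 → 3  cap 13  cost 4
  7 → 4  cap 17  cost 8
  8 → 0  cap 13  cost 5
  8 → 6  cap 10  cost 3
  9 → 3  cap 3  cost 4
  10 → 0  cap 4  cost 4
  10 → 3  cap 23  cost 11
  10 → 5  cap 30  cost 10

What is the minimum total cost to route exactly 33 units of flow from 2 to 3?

shortest-cost path #1: 2→9→3 push 3 @ unit cost 8 (adds 24)
shortest-cost path #2: 2→1→7→3 push 13 @ unit cost 16 (adds 208)
shortest-cost path #3: 2→10→3 push 17 @ unit cost 17 (adds 289)
total cost = 521

Minimum cost for 33 units: 521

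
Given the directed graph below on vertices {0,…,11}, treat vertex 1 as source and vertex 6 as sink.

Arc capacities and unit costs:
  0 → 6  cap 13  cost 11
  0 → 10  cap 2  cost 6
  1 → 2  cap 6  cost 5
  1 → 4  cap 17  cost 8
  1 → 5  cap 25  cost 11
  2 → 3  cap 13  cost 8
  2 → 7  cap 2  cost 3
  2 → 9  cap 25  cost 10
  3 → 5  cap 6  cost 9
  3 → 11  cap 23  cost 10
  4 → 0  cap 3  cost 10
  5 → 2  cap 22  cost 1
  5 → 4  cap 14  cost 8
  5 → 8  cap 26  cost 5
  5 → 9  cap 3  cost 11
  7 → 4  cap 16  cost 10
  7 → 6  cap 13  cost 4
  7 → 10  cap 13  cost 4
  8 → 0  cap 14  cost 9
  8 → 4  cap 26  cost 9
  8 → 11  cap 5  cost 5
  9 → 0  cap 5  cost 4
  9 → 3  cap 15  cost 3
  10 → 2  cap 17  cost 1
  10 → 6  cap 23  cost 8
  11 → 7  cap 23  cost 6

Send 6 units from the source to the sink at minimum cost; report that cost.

Minimum cost for 6 units: 141

shortest-cost path #1: 1→2→7→6 push 2 @ unit cost 12 (adds 24)
shortest-cost path #2: 1→4→0→6 push 3 @ unit cost 29 (adds 87)
shortest-cost path #3: 1→2→9→0→6 push 1 @ unit cost 30 (adds 30)
total cost = 141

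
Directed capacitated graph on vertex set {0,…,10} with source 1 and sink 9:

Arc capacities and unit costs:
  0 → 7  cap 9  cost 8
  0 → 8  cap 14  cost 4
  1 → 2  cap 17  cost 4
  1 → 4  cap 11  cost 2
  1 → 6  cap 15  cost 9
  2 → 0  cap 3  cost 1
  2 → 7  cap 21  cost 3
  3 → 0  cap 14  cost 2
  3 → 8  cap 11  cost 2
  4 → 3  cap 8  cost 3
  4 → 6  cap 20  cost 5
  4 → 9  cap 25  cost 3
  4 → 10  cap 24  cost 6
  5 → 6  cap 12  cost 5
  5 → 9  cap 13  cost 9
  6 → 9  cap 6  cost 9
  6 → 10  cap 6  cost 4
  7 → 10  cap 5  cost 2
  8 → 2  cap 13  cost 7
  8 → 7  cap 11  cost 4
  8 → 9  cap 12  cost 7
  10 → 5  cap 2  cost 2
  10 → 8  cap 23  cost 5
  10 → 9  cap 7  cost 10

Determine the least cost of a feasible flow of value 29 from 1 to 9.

Minimum cost for 29 units: 400

shortest-cost path #1: 1→4→9 push 11 @ unit cost 5 (adds 55)
shortest-cost path #2: 1→2→0→8→9 push 3 @ unit cost 16 (adds 48)
shortest-cost path #3: 1→6→9 push 6 @ unit cost 18 (adds 108)
shortest-cost path #4: 1→2→7→10→9 push 5 @ unit cost 19 (adds 95)
shortest-cost path #5: 1→6→10→9 push 2 @ unit cost 23 (adds 46)
shortest-cost path #6: 1→6→10→5→9 push 2 @ unit cost 24 (adds 48)
total cost = 400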